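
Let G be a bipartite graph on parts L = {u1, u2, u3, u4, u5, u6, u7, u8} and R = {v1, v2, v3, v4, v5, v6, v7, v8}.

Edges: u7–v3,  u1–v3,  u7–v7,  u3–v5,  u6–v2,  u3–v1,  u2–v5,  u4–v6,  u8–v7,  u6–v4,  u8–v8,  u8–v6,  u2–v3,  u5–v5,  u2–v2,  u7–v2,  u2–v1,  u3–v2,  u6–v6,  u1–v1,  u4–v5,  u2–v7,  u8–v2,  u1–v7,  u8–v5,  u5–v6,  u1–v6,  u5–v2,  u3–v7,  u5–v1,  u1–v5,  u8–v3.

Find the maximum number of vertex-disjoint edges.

8

A valid assignment of size 8: u1→v6, u2→v3, u3→v7, u4→v5, u5→v1, u6→v4, u7→v2, u8→v8.
This saturates every left vertex, so 8 is the maximum.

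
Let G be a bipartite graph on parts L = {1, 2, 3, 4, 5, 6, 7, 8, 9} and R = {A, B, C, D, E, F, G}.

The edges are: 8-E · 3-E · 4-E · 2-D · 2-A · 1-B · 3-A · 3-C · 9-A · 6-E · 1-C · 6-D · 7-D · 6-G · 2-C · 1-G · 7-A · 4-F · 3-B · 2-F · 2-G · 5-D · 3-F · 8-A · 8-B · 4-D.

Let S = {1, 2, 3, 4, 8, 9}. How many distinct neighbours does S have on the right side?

The union of neighbours of {1, 2, 3, 4, 8, 9} is {A, B, C, D, E, F, G}, which has 7 elements.
Since |N(S)| = 7 ≥ |S| = 6, Hall's condition holds for this subset.

7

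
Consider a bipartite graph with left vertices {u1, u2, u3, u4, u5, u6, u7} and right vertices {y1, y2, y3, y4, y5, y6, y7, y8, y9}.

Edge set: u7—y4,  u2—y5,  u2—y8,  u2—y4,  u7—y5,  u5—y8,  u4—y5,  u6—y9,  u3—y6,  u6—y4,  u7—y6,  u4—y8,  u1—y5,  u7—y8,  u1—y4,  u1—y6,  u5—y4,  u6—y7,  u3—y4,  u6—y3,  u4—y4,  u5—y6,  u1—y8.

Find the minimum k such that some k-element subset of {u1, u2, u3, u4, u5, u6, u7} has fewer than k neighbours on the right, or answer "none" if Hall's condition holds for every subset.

Take S = {u1, u2, u3, u4, u5}. Its neighbourhood is {y4, y5, y6, y8}, so |N(S)| = 4 < |S| = 5.
Every subset of size less than 5 has at least as many neighbours as members, so 5 is the minimum.

5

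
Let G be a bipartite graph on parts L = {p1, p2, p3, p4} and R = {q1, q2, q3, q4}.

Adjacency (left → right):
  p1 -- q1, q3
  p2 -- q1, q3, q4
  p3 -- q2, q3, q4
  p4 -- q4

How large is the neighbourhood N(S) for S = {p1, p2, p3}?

The union of neighbours of {p1, p2, p3} is {q1, q2, q3, q4}, which has 4 elements.
Since |N(S)| = 4 ≥ |S| = 3, Hall's condition holds for this subset.

4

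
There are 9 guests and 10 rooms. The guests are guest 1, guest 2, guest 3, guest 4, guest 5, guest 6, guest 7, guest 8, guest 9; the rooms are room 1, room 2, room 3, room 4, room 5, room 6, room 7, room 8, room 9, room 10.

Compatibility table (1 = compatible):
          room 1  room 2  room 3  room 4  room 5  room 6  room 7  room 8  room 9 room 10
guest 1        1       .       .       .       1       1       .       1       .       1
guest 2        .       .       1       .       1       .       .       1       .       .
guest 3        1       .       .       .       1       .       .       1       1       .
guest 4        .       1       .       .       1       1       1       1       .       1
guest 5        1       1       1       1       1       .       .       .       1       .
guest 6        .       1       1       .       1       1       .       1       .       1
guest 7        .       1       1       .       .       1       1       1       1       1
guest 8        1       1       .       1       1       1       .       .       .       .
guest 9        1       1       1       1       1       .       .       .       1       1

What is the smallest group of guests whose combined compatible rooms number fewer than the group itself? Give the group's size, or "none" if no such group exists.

A matching saturating every guest exists, for instance guest 1→room 1, guest 2→room 3, guest 3→room 9, guest 4→room 6, guest 5→room 2, guest 6→room 10, guest 7→room 8, guest 8→room 5, guest 9→room 4.
By Hall's marriage theorem, this means |N(S)| ≥ |S| for every subset S, so no violating subset exists.

none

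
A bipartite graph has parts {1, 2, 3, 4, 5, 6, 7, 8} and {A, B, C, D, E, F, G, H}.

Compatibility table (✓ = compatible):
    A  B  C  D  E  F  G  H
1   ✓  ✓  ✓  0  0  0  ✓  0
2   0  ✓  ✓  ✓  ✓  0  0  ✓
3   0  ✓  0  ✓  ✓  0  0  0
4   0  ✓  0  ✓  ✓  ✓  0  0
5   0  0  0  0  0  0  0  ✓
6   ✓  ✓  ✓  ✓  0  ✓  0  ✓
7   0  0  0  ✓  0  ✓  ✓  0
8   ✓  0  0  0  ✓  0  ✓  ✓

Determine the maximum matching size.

One maximum matching: 1–C, 2–B, 3–D, 4–F, 5–H, 6–A, 7–G, 8–E.
All 8 left vertices are matched, so no larger matching exists.

8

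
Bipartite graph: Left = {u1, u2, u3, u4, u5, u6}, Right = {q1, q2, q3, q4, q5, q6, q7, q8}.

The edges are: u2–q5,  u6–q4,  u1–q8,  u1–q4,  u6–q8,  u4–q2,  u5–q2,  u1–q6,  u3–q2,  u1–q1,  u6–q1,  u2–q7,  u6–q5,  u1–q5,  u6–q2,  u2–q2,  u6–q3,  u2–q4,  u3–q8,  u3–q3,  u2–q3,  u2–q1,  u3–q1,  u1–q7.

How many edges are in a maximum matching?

One maximum matching: u1–q6, u2–q7, u3–q8, u4–q2, u6–q4.
The set {u4, u5} has only 1 neighbour ({q2}), so by Hall's theorem at most 5 of the 6 left vertices can be matched.

5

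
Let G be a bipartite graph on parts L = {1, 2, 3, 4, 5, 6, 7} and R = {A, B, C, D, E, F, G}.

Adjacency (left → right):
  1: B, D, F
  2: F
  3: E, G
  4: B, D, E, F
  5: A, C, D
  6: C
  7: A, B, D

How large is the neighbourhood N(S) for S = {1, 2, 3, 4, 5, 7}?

7

The union of neighbours of {1, 2, 3, 4, 5, 7} is {A, B, C, D, E, F, G}, which has 7 elements.
Since |N(S)| = 7 ≥ |S| = 6, Hall's condition holds for this subset.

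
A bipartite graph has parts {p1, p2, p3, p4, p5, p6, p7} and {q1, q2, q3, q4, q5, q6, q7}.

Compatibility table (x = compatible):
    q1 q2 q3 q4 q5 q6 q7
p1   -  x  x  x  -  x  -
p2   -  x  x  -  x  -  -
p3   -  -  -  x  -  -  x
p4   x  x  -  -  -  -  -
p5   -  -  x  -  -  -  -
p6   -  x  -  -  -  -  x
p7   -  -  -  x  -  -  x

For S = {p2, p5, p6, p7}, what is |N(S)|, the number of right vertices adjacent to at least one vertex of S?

The union of neighbours of {p2, p5, p6, p7} is {q2, q3, q4, q5, q7}, which has 5 elements.
Since |N(S)| = 5 ≥ |S| = 4, Hall's condition holds for this subset.

5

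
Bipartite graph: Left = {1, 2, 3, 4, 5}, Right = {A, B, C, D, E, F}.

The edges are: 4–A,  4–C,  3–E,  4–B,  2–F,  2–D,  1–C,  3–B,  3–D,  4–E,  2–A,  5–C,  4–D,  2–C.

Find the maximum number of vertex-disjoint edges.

4

A valid assignment of size 4: 1-C, 2-F, 3-B, 4-A.
The set {1, 5} has only 1 neighbour ({C}), so by Hall's theorem at most 4 of the 5 left vertices can be matched.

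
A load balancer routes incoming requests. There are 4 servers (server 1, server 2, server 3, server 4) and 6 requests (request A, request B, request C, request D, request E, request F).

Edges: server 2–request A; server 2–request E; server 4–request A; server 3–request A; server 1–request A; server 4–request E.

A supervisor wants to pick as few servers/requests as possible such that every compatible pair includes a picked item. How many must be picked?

A maximum matching has 2 edges (e.g. server 1–request A, server 2–request E).
By König's theorem the minimum vertex cover has the same size. One such cover is {request A, request E}.

2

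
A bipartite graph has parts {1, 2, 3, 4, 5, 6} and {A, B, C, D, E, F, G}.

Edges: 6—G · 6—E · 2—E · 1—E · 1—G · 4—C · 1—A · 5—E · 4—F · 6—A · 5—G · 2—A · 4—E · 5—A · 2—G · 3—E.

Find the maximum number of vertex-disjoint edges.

One maximum matching: 1–A, 2–G, 3–E, 4–C.
The set {1, 2, 3, 5, 6} has only 3 neighbours ({A, E, G}), so by Hall's theorem at most 4 of the 6 left vertices can be matched.

4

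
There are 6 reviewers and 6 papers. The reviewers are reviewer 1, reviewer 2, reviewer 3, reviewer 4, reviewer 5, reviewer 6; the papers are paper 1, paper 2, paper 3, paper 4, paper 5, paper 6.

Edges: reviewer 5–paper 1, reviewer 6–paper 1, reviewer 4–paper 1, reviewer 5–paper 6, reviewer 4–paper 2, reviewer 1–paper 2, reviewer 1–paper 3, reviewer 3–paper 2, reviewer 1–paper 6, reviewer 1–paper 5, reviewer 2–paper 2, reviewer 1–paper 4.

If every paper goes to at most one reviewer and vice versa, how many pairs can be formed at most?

4

For example, pair reviewer 1-paper 5, reviewer 2-paper 2, reviewer 4-paper 1, reviewer 5-paper 6.
The set {reviewer 2, reviewer 3, reviewer 4, reviewer 6} has only 2 neighbours ({paper 1, paper 2}), so by Hall's theorem at most 4 of the 6 reviewers can be matched.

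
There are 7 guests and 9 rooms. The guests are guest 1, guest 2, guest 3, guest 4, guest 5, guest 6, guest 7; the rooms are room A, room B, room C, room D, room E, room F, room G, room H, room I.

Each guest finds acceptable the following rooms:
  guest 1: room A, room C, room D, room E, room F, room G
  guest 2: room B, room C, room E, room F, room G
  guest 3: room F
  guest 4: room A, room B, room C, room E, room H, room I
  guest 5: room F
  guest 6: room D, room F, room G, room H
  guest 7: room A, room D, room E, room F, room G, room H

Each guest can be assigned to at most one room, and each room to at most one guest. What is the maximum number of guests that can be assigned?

6

One maximum matching: guest 1–room C, guest 2–room E, guest 3–room F, guest 4–room I, guest 6–room G, guest 7–room D.
The set {guest 3, guest 5} has only 1 neighbour ({room F}), so by Hall's theorem at most 6 of the 7 guests can be matched.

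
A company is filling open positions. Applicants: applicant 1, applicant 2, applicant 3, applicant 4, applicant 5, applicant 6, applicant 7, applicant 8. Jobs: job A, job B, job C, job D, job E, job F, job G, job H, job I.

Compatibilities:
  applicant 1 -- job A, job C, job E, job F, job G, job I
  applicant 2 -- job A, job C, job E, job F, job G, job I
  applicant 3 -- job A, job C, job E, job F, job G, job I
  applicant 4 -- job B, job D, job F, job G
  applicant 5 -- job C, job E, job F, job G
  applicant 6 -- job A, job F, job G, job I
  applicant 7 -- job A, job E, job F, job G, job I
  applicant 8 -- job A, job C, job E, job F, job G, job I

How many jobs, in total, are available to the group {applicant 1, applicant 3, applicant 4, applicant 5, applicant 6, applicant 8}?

8

The union of neighbours of {applicant 1, applicant 3, applicant 4, applicant 5, applicant 6, applicant 8} is {job A, job B, job C, job D, job E, job F, job G, job I}, which has 8 elements.
Since |N(S)| = 8 ≥ |S| = 6, Hall's condition holds for this subset.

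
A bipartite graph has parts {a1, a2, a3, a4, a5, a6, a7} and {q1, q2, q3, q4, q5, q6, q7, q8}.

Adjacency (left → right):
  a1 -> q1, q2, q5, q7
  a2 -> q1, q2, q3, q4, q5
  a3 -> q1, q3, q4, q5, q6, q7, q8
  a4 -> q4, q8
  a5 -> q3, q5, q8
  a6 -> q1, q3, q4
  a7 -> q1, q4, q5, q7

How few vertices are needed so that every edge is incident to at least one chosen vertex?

7

{a1, a2, a3, a4, a5, a6, a7} is a vertex cover of size 7: every edge has an endpoint in this set.
No smaller cover exists because a1–q2, a2–q1, a3–q6, a4–q8, a5–q5, a6–q3, a7–q4 is a matching of size 7, and a cover must include an endpoint of each of these disjoint edges (König's theorem).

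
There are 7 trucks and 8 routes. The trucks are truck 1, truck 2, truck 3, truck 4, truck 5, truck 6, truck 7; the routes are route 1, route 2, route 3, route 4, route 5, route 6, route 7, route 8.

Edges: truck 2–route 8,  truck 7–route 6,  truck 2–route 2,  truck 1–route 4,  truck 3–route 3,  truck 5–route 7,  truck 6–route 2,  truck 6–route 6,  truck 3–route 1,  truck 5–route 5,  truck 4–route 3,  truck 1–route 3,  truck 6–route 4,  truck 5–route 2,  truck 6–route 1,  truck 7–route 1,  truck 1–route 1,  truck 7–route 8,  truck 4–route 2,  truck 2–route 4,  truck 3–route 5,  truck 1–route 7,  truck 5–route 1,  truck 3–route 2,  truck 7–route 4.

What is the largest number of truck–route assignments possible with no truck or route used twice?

One maximum matching: truck 1→route 7, truck 2→route 4, truck 3→route 5, truck 4→route 3, truck 5→route 1, truck 6→route 2, truck 7→route 6.
This saturates every truck, so 7 is the maximum.

7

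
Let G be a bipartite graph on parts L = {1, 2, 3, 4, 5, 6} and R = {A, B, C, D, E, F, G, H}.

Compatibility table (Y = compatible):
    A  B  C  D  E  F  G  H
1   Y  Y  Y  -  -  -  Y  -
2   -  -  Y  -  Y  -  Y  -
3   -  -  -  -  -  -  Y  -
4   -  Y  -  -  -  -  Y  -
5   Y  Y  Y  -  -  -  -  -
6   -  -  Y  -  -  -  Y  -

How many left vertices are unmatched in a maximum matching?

1

A valid assignment of size 5: 1-A, 2-E, 3-G, 4-B, 5-C.
The set {1, 3, 4, 5, 6} has only 4 neighbours ({A, B, C, G}), so by Hall's theorem at most 5 of the 6 left vertices can be matched.
That matches 5 of the 6, leaving 1 unmatched; no matching can do better.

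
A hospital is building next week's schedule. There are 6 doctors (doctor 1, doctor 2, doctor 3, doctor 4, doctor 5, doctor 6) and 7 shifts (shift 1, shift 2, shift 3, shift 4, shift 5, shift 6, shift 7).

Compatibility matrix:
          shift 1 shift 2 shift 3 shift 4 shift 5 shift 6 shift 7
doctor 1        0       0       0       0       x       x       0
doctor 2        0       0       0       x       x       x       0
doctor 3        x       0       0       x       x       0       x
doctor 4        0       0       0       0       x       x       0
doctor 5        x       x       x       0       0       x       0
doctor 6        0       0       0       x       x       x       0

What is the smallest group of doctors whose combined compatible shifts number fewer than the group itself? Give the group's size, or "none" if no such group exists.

4

Take S = {doctor 1, doctor 2, doctor 4, doctor 6}. Its neighbourhood is {shift 4, shift 5, shift 6}, so |N(S)| = 3 < |S| = 4.
Every subset of size less than 4 has at least as many neighbours as members, so 4 is the minimum.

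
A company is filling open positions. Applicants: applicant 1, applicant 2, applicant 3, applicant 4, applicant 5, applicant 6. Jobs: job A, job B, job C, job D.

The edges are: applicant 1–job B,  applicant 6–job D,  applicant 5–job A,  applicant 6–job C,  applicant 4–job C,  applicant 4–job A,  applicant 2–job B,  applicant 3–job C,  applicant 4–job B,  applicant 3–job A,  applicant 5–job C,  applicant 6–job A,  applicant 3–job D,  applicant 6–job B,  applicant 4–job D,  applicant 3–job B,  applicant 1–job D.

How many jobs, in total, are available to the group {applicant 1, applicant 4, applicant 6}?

4

The union of neighbours of {applicant 1, applicant 4, applicant 6} is {job A, job B, job C, job D}, which has 4 elements.
Since |N(S)| = 4 ≥ |S| = 3, Hall's condition holds for this subset.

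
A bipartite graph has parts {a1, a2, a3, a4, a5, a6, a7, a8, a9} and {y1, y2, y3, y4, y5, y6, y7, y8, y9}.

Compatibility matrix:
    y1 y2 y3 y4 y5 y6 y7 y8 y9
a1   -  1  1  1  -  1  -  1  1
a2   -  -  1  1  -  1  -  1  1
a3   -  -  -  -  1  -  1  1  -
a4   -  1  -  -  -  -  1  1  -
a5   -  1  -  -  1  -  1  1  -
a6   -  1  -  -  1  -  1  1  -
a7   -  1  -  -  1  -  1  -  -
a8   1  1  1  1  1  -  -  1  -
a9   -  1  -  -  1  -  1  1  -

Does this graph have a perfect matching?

No

The set {a3, a4, a5, a6, a7, a9} has only 4 neighbours ({y2, y5, y7, y8}), so by Hall's theorem at most 7 of the 9 left vertices can be matched.
Hence no matching covers every left vertex.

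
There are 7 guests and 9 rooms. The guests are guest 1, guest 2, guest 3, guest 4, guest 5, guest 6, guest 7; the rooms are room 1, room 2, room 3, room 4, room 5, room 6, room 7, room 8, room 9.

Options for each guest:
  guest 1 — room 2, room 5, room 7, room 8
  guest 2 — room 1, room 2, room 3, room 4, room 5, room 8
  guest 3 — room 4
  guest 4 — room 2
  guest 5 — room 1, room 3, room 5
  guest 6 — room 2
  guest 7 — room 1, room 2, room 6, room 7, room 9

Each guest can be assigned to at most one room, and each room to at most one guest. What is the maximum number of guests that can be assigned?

One maximum matching: guest 1-room 7, guest 2-room 8, guest 3-room 4, guest 4-room 2, guest 5-room 3, guest 7-room 9.
The set {guest 4, guest 6} has only 1 neighbour ({room 2}), so by Hall's theorem at most 6 of the 7 guests can be matched.

6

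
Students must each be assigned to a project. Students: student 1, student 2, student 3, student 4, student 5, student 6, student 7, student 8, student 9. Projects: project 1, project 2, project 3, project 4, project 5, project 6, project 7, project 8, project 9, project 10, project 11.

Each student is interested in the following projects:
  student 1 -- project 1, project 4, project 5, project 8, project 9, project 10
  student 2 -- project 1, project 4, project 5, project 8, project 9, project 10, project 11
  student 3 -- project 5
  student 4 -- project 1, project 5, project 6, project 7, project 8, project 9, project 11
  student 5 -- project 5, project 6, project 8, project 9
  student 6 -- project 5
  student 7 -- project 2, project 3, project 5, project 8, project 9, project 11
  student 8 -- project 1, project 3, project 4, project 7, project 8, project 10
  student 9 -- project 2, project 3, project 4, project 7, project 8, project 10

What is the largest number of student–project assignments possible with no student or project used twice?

One maximum matching: student 1-project 4, student 2-project 10, student 3-project 5, student 4-project 9, student 5-project 8, student 7-project 2, student 8-project 7, student 9-project 3.
The set {student 3, student 6} has only 1 neighbour ({project 5}), so by Hall's theorem at most 8 of the 9 students can be matched.

8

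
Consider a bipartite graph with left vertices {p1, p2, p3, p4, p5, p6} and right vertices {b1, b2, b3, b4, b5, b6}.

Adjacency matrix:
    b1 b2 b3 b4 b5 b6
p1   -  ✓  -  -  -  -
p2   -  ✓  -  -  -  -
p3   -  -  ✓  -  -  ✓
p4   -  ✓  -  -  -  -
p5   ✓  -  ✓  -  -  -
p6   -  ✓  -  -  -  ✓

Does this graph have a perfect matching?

The set {p1, p2, p4} has only 1 neighbour ({b2}), so by Hall's theorem at most 4 of the 6 left vertices can be matched.
Hence no matching covers every left vertex.

No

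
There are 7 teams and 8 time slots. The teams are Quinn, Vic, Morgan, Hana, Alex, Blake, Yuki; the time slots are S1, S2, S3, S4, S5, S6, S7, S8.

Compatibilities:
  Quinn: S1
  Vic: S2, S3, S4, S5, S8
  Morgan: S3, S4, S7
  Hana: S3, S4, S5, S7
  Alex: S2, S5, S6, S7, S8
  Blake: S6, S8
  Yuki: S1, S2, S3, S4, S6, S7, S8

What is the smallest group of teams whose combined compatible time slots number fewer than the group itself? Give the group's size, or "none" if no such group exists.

A matching saturating every team exists, for instance Quinn→S1, Vic→S8, Morgan→S4, Hana→S3, Alex→S7, Blake→S6, Yuki→S2.
By Hall's marriage theorem, this means |N(S)| ≥ |S| for every subset S, so no violating subset exists.

none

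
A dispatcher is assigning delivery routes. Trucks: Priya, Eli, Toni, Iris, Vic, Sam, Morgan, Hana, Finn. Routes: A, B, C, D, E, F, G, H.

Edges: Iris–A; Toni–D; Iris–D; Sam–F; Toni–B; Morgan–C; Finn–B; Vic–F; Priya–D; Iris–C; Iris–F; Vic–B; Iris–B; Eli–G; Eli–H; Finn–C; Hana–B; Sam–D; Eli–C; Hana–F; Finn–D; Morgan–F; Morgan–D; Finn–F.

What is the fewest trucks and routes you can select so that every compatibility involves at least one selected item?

6

A maximum matching has 6 edges (e.g. Priya–D, Eli–G, Toni–B, Iris–A, Vic–F, Morgan–C).
By König's theorem the minimum vertex cover has the same size. One such cover is {Eli, Iris, B, C, D, F}.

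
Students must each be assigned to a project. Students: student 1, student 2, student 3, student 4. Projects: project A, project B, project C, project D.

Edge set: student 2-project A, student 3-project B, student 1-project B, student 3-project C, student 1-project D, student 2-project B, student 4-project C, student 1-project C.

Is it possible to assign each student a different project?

Yes

One maximum matching: student 1→project D, student 2→project A, student 3→project B, student 4→project C.
All 4 students are covered.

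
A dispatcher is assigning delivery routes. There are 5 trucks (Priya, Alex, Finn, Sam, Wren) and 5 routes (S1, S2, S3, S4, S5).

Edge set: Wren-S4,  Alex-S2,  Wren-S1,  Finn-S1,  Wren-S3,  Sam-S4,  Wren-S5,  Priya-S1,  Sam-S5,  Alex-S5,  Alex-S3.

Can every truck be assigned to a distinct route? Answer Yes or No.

The set {Priya, Finn} has only 1 neighbour ({S1}), so by Hall's theorem at most 4 of the 5 trucks can be matched.
Hence no matching covers every truck.

No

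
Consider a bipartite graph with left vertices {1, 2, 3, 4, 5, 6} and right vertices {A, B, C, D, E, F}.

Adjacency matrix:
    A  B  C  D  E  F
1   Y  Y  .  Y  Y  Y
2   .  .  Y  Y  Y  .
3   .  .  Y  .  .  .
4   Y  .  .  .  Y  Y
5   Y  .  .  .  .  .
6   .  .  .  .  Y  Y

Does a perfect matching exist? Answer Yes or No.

One maximum matching: 1→B, 2→D, 3→C, 4→F, 5→A, 6→E.
Every left vertex is matched, so this is a perfect matching.

Yes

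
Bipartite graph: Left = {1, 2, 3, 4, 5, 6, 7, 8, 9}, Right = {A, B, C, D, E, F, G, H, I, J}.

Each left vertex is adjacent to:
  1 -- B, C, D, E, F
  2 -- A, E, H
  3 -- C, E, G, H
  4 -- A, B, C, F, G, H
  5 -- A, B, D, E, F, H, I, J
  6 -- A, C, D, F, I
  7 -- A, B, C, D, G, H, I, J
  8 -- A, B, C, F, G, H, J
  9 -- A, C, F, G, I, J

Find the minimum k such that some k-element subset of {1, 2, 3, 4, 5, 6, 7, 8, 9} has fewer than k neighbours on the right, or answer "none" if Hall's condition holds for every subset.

none

A matching saturating every left vertex exists, for instance 1→F, 2→E, 3→C, 4→H, 5→B, 6→D, 7→A, 8→G, 9→J.
By Hall's marriage theorem, this means |N(S)| ≥ |S| for every subset S, so no violating subset exists.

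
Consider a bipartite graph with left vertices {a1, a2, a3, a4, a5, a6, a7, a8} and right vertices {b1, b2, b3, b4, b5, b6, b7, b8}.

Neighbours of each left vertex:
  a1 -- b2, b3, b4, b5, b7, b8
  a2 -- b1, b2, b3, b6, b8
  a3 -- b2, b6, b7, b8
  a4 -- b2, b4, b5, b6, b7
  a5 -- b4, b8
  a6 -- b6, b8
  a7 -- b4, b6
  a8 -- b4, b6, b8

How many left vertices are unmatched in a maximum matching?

One maximum matching: a1-b2, a2-b1, a3-b7, a4-b5, a5-b4, a6-b8, a7-b6.
The set {a5, a6, a7, a8} has only 3 neighbours ({b4, b6, b8}), so by Hall's theorem at most 7 of the 8 left vertices can be matched.
That matches 7 of the 8, leaving 1 unmatched; no matching can do better.

1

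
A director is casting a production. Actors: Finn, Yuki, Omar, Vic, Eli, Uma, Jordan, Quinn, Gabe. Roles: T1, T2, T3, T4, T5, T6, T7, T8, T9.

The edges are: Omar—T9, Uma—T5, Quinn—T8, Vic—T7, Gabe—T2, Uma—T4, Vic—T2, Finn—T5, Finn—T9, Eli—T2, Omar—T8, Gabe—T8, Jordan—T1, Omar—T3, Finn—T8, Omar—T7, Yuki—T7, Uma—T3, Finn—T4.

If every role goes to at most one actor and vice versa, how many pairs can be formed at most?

7

A valid assignment of size 7: Finn-T9, Yuki-T7, Omar-T3, Vic-T2, Uma-T5, Jordan-T1, Quinn-T8.
The set {Yuki, Vic, Eli, Quinn, Gabe} has only 3 neighbours ({T2, T7, T8}), so by Hall's theorem at most 7 of the 9 actors can be matched.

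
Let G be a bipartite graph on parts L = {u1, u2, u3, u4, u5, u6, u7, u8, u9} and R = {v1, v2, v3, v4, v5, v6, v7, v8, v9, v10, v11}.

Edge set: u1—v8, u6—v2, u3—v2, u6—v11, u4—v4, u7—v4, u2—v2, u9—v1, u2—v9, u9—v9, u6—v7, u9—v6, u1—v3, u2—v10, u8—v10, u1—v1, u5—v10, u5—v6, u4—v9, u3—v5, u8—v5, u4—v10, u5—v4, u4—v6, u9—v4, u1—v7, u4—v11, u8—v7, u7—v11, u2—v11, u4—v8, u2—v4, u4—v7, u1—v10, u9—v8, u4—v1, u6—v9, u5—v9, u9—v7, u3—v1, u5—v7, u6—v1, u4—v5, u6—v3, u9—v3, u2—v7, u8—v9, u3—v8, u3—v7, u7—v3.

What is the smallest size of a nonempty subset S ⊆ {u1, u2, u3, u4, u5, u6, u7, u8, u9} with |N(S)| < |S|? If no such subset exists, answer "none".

A matching saturating every left vertex exists, for instance u1→v10, u2→v2, u3→v1, u4→v8, u5→v6, u6→v11, u7→v4, u8→v7, u9→v3.
By Hall's marriage theorem, this means |N(S)| ≥ |S| for every subset S, so no violating subset exists.

none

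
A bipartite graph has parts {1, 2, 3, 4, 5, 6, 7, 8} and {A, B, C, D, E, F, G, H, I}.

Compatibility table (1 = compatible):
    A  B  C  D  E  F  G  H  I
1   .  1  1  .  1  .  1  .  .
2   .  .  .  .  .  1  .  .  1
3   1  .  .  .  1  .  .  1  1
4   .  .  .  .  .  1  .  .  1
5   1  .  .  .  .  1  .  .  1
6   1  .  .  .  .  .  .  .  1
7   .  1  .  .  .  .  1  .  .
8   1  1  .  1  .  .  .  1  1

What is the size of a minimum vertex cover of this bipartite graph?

7

A maximum matching has 7 edges (e.g. 1–B, 2–I, 3–E, 4–F, 5–A, 7–G, 8–H).
By König's theorem the minimum vertex cover has the same size. One such cover is {1, 3, 7, 8, A, F, I}.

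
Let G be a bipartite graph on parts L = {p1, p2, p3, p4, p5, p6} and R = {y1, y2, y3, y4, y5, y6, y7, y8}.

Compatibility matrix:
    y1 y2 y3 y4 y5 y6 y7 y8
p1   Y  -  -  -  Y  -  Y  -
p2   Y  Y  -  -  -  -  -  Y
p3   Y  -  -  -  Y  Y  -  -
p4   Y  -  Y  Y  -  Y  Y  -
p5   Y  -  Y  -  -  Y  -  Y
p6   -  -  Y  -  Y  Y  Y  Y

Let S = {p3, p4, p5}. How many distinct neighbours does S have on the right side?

The union of neighbours of {p3, p4, p5} is {y1, y3, y4, y5, y6, y7, y8}, which has 7 elements.
Since |N(S)| = 7 ≥ |S| = 3, Hall's condition holds for this subset.

7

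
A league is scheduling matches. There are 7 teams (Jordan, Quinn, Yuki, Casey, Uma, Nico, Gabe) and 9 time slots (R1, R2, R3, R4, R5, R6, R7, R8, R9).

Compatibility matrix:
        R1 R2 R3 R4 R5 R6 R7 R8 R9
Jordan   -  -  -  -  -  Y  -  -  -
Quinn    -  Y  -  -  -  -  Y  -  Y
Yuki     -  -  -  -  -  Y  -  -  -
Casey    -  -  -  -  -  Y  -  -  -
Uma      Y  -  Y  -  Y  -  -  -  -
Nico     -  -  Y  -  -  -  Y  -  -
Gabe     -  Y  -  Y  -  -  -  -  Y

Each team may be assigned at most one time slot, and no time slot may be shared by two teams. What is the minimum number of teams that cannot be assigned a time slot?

2

A valid assignment of size 5: Jordan→R6, Quinn→R9, Uma→R5, Nico→R7, Gabe→R4.
The set {Jordan, Yuki, Casey} has only 1 neighbour ({R6}), so by Hall's theorem at most 5 of the 7 teams can be matched.
That matches 5 of the 7, leaving 2 unmatched; no matching can do better.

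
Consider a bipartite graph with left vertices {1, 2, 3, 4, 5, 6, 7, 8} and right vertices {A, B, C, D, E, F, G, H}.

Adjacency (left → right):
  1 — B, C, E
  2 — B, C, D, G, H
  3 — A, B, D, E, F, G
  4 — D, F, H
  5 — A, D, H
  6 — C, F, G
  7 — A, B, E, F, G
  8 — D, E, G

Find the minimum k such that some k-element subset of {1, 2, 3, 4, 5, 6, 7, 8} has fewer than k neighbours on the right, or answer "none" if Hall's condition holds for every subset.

none

A matching saturating every left vertex exists, for instance 1→B, 2→H, 3→A, 4→F, 5→D, 6→C, 7→G, 8→E.
By Hall's marriage theorem, this means |N(S)| ≥ |S| for every subset S, so no violating subset exists.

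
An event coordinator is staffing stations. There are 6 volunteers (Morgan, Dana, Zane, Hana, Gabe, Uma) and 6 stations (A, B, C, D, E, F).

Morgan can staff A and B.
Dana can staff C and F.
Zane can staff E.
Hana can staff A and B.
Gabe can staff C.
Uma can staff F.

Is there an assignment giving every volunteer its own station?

No

The set {Dana, Gabe, Uma} has only 2 neighbours ({C, F}), so by Hall's theorem at most 5 of the 6 volunteers can be matched.
Hence no matching covers every volunteer.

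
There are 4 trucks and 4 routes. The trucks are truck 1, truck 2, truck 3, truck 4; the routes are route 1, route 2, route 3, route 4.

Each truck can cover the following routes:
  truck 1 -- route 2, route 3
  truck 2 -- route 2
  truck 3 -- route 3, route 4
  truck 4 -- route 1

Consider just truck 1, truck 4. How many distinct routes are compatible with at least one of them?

The union of neighbours of {truck 1, truck 4} is {route 1, route 2, route 3}, which has 3 elements.
Since |N(S)| = 3 ≥ |S| = 2, Hall's condition holds for this subset.

3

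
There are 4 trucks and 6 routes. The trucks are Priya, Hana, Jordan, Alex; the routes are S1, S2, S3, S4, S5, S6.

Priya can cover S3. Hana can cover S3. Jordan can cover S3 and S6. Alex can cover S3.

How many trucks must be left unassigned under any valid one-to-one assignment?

For example, pair Priya→S3, Jordan→S6.
The set {Priya, Hana, Alex} has only 1 neighbour ({S3}), so by Hall's theorem at most 2 of the 4 trucks can be matched.
That matches 2 of the 4, leaving 2 unmatched; no matching can do better.

2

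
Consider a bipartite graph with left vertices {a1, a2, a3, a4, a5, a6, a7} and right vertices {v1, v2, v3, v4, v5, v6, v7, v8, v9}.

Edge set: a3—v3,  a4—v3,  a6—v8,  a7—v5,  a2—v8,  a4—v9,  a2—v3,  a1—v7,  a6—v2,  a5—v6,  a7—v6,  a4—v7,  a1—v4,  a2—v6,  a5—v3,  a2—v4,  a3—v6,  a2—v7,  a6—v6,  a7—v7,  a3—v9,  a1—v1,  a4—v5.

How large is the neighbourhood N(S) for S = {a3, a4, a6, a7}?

The union of neighbours of {a3, a4, a6, a7} is {v2, v3, v5, v6, v7, v8, v9}, which has 7 elements.
Since |N(S)| = 7 ≥ |S| = 4, Hall's condition holds for this subset.

7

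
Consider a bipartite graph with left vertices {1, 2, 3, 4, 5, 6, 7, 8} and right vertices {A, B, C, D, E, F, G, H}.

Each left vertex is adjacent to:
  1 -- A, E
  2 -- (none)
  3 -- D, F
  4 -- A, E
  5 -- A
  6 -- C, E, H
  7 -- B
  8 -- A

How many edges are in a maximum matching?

One maximum matching: 1–A, 3–F, 4–E, 6–C, 7–B.
The set {1, 2, 4, 5, 8} has only 2 neighbours ({A, E}), so by Hall's theorem at most 5 of the 8 left vertices can be matched.

5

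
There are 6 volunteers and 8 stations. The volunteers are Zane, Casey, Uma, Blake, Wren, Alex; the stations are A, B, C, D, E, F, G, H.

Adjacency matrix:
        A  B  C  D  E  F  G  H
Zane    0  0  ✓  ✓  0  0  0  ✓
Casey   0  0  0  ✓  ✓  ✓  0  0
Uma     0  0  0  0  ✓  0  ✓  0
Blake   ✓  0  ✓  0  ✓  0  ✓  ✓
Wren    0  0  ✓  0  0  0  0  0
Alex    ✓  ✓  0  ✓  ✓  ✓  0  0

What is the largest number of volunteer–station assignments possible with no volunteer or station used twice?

A valid assignment of size 6: Zane→H, Casey→D, Uma→E, Blake→G, Wren→C, Alex→A.
All 6 volunteers are matched, so no larger matching exists.

6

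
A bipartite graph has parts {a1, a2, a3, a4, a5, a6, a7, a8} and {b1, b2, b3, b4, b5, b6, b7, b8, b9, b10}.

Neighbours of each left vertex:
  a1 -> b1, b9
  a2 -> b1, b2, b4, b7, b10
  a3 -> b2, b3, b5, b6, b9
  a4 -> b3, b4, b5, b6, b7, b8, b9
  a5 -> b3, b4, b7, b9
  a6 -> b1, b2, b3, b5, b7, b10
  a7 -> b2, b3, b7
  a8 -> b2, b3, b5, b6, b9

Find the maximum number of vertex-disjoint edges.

8

A valid assignment of size 8: a1→b9, a2→b4, a3→b6, a4→b7, a5→b3, a6→b1, a7→b2, a8→b5.
All 8 left vertices are matched, so no larger matching exists.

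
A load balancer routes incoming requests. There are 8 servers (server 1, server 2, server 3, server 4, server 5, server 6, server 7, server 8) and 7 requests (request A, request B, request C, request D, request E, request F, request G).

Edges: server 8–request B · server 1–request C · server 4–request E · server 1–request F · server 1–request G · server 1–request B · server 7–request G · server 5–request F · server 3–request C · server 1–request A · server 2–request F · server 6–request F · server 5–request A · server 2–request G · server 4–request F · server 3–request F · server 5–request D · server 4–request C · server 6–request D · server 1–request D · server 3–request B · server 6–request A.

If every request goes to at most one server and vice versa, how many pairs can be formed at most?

7

One maximum matching: server 1–request B, server 2–request F, server 3–request C, server 4–request E, server 5–request D, server 6–request A, server 7–request G.
The set {server 1, server 2, server 3, server 5, server 6, server 7, server 8} has only 6 neighbours ({request A, request B, request C, request D, request F, request G}), so by Hall's theorem at most 7 of the 8 servers can be matched.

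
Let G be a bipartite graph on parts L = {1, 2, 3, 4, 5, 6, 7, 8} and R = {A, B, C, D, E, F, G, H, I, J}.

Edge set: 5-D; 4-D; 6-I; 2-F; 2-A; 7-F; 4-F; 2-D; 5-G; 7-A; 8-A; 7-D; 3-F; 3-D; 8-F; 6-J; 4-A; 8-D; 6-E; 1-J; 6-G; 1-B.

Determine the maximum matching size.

A valid assignment of size 6: 1→B, 2→A, 3→D, 4→F, 5→G, 6→E.
The set {2, 3, 4, 7, 8} has only 3 neighbours ({A, D, F}), so by Hall's theorem at most 6 of the 8 left vertices can be matched.

6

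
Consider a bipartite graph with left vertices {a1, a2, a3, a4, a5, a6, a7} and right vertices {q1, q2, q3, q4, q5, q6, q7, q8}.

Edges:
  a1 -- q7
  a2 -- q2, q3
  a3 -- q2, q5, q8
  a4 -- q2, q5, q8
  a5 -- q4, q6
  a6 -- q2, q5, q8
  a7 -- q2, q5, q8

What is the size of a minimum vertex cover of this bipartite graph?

6

The 6 edges a1–q7, a2–q3, a3–q5, a4–q2, a5–q6, a6–q8 form a matching, so any vertex cover needs at least 6 vertices (one per matched edge).
Conversely {a1, a2, a5, q2, q5, q8} meets every edge and has exactly 6 vertices, so 6 is optimal.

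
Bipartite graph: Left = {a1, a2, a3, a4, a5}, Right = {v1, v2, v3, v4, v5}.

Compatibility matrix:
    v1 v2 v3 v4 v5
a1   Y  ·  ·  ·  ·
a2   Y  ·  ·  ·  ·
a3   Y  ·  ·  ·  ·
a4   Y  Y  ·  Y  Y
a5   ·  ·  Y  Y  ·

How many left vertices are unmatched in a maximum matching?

2

A valid assignment of size 3: a1→v1, a4→v2, a5→v4.
The set {a1, a2, a3} has only 1 neighbour ({v1}), so by Hall's theorem at most 3 of the 5 left vertices can be matched.
That matches 3 of the 5, leaving 2 unmatched; no matching can do better.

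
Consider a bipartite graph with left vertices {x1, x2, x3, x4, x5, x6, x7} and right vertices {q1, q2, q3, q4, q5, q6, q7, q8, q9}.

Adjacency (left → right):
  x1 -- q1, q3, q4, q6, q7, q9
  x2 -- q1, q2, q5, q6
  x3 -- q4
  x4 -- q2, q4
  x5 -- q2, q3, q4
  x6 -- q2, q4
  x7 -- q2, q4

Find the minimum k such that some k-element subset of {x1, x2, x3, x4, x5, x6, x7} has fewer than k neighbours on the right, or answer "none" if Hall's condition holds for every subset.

3

Take S = {x3, x4, x6}. Its neighbourhood is {q2, q4}, so |N(S)| = 2 < |S| = 3.
Every subset of size less than 3 has at least as many neighbours as members, so 3 is the minimum.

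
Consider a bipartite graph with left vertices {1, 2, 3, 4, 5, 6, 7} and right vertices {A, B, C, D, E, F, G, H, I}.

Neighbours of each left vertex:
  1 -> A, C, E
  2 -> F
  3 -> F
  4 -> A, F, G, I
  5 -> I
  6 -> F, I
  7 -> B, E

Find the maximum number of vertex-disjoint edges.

A valid assignment of size 5: 1-E, 2-F, 4-G, 5-I, 7-B.
The set {2, 3, 5, 6} has only 2 neighbours ({F, I}), so by Hall's theorem at most 5 of the 7 left vertices can be matched.

5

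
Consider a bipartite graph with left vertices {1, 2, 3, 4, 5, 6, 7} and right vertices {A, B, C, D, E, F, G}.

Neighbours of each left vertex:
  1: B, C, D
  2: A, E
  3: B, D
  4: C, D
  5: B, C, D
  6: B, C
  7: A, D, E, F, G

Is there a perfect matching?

The set {1, 3, 4, 5, 6} has only 3 neighbours ({B, C, D}), so by Hall's theorem at most 5 of the 7 left vertices can be matched.
Hence no matching covers every left vertex.

No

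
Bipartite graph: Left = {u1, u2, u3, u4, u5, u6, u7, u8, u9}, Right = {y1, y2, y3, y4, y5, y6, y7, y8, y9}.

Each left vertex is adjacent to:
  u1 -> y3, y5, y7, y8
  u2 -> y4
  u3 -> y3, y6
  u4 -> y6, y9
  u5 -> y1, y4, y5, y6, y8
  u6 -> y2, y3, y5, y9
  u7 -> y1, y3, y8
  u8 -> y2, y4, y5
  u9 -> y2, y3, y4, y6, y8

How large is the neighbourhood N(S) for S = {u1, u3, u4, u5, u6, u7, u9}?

The union of neighbours of {u1, u3, u4, u5, u6, u7, u9} is {y1, y2, y3, y4, y5, y6, y7, y8, y9}, which has 9 elements.
Since |N(S)| = 9 ≥ |S| = 7, Hall's condition holds for this subset.

9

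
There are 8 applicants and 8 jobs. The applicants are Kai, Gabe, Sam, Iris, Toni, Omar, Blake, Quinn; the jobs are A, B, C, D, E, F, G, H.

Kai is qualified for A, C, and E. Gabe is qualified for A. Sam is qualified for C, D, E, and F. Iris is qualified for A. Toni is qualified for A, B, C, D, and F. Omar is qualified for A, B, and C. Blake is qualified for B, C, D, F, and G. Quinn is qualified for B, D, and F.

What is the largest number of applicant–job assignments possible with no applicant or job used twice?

One maximum matching: Kai-E, Gabe-A, Sam-D, Toni-F, Omar-C, Blake-G, Quinn-B.
The set {Gabe, Iris} has only 1 neighbour ({A}), so by Hall's theorem at most 7 of the 8 applicants can be matched.

7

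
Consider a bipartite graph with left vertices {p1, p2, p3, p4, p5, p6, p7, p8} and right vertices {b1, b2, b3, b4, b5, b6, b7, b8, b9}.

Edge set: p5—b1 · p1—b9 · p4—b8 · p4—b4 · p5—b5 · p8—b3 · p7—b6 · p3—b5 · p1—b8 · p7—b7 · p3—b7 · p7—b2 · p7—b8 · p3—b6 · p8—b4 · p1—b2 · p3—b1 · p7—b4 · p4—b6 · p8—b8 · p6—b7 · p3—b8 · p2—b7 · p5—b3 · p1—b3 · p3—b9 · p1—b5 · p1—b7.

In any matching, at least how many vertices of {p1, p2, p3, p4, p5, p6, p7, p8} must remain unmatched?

For example, pair p1-b8, p2-b7, p3-b1, p4-b6, p5-b5, p7-b4, p8-b3.
The set {p2, p6} has only 1 neighbour ({b7}), so by Hall's theorem at most 7 of the 8 left vertices can be matched.
That matches 7 of the 8, leaving 1 unmatched; no matching can do better.

1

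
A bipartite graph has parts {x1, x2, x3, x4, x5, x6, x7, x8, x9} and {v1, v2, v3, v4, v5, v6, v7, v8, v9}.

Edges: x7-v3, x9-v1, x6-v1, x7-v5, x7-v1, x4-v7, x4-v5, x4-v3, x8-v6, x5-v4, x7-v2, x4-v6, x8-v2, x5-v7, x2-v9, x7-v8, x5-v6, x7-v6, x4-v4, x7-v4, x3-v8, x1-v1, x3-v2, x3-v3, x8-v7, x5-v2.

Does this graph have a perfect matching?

No

The set {x1, x6, x9} has only 1 neighbour ({v1}), so by Hall's theorem at most 7 of the 9 left vertices can be matched.
Hence no matching covers every left vertex.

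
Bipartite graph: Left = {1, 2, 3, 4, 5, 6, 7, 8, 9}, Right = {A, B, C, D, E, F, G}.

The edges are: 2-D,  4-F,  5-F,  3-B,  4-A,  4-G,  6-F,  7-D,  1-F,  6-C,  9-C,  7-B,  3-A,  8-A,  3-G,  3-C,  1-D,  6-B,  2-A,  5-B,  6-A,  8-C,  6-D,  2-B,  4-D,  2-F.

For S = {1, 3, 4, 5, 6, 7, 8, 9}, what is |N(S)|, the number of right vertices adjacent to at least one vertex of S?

The union of neighbours of {1, 3, 4, 5, 6, 7, 8, 9} is {A, B, C, D, F, G}, which has 6 elements.
Since |N(S)| = 6 < |S| = 8, Hall's condition fails for this subset.

6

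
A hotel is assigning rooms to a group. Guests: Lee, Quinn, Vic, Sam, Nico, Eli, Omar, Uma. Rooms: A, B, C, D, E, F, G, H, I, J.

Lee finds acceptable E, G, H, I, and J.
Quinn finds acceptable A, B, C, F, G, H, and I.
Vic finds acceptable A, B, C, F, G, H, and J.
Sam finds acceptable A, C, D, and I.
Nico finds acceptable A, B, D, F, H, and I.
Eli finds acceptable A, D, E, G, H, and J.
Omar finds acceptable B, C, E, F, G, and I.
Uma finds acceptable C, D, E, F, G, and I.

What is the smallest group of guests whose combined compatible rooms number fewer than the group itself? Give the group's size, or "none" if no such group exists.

none

A matching saturating every guest exists, for instance Lee→J, Quinn→H, Vic→F, Sam→I, Nico→B, Eli→A, Omar→E, Uma→G.
By Hall's marriage theorem, this means |N(S)| ≥ |S| for every subset S, so no violating subset exists.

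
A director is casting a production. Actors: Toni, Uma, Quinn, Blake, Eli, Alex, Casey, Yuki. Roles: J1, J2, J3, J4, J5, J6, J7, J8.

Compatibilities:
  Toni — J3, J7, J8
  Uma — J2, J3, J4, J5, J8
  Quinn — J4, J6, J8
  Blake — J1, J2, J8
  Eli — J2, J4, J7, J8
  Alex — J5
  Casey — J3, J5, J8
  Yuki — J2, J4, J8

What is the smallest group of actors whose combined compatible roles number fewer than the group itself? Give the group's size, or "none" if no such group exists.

none

A matching saturating every actor exists, for instance Toni→J7, Uma→J4, Quinn→J6, Blake→J1, Eli→J2, Alex→J5, Casey→J3, Yuki→J8.
By Hall's marriage theorem, this means |N(S)| ≥ |S| for every subset S, so no violating subset exists.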